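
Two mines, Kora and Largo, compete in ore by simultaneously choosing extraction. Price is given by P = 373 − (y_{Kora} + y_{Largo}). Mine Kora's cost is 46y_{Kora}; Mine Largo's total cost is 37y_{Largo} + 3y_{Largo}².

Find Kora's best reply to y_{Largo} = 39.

Mine Kora's profit: π = y_{Kora}(373 − (y_{Kora} + y_{Largo})) − 46y_{Kora}.
∂π/∂y_{Kora} = 327 − 2y_{Kora} − y_{Largo} = 0, so y_{Kora} = 163.5 − 0.5y_{Largo}.
At y_{Largo} = 39: y_{Kora} = 163.5 − 0.5·39 = 144.

144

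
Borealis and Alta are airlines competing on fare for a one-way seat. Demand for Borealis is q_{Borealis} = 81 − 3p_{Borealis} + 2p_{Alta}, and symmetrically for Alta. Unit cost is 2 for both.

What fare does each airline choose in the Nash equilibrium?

Borealis's profit: π = (p_{Borealis} − 2)(81 − 3p_{Borealis} + 2p_{Alta}).
∂π/∂p_{Borealis} = 87 − 6p_{Borealis} + 2p_{Alta} = 0 ⇒ p_{Borealis} = 14.5 + (1/3)p_{Alta}.
The game is symmetric, so in equilibrium p_{Alta} = p_{Borealis}: the reaction function gives (2/3)p_{Borealis} = 14.5, hence p_{Borealis} = 21.75.

21.75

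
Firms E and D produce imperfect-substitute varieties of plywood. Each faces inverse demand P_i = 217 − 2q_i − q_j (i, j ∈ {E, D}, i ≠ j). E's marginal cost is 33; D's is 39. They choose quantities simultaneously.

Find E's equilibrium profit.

Firm E's profit: π = q_E(217 − 2q_E − q_D) − 33q_E.
∂π/∂q_E = 184 − 4q_E − q_D = 0 ⇒ q_E = 46 − 0.25q_D.
Similarly q_D = 44.5 − 0.25q_E.
Plugging q_D into E's best response: q_E = 46 − 0.25(44.5 − 0.25q_E) ⇒ 0.9375q_E = 34.875, so q_E = 37.2.
Then q_D = 44.5 − 0.25·37.2 = 35.2.
P_E = 217 − 2·37.2 − 35.2 = 107.4.
Profit = (107.4 − 33)·37.2 = 2767.68.

2767.68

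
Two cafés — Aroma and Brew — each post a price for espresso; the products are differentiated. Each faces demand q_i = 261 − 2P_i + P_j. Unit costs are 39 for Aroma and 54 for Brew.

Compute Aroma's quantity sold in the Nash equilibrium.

Aroma's profit: π = (P_{Aroma} − 39)(261 − 2P_{Aroma} + P_{Brew}).
∂π/∂P_{Aroma} = 339 − 4P_{Aroma} + P_{Brew} = 0 ⇒ P_{Aroma} = 84.75 + 0.25P_{Brew}.
Similarly P_{Brew} = 92.25 + 0.25P_{Aroma}.
Substituting the second reaction function into the first: P_{Aroma} = 84.75 + 0.25(92.25 + 0.25P_{Aroma}), which gives 0.9375P_{Aroma} = 107.8125 ⇒ P_{Aroma} = 115.
Then P_{Brew} = 92.25 + 0.25·115 = 121.
q_{Aroma} = 261 − 2·115 + 121 = 152.

152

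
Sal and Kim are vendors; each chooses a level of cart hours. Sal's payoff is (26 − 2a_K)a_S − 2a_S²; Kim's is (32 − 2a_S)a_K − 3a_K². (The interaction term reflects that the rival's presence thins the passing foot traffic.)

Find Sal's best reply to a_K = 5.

4

Expanding Sal's payoff: 26a_S − 2a_Ka_S − 2a_S².
∂π/∂a_S = 26 − 2a_K − 4a_S = 0, so a_S = 6.5 − 0.5a_K.
At a_K = 5: a_S = 6.5 − 0.5·5 = 4.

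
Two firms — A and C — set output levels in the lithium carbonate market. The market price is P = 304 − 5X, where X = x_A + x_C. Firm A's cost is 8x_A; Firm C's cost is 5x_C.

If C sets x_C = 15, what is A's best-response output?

Firm A's profit: π = x_A(304 − 5(x_A + x_C)) − 8x_A.
∂π/∂x_A = 296 − 10x_A − 5x_C = 0, so x_A = 29.6 − 0.5x_C.
At x_C = 15: x_A = 29.6 − 0.5·15 = 22.1.

22.1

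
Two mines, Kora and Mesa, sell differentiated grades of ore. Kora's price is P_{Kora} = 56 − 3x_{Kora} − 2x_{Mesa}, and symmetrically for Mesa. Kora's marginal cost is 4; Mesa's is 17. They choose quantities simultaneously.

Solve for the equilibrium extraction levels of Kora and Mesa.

Mine Kora's profit: π = x_{Kora}(56 − 3x_{Kora} − 2x_{Mesa}) − 4x_{Kora}.
∂π/∂x_{Kora} = 52 − 6x_{Kora} − 2x_{Mesa} = 0 ⇒ x_{Kora} = 26/3 − (1/3)x_{Mesa}.
Similarly x_{Mesa} = 6.5 − (1/3)x_{Kora}.
Solving the two reaction functions simultaneously: (1 − (−1/3)(−1/3))x_{Kora} = 26/3 − (1/3)·6.5, so (8/9)x_{Kora} = 6.5 and x_{Kora} = 7.3125.
Then x_{Mesa} = 6.5 − (1/3)·7.3125 = 4.0625.

7.3125, 4.0625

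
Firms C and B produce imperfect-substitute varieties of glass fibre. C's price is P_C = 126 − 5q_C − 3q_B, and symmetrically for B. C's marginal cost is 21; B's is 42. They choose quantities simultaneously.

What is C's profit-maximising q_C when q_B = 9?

Firm C's profit: π = q_C(126 − 5q_C − 3q_B) − 21q_C.
∂π/∂q_C = 105 − 10q_C − 3q_B = 0 ⇒ q_C = 10.5 − 0.3q_B.
At q_B = 9: q_C = 10.5 − 0.3·9 = 7.8.

7.8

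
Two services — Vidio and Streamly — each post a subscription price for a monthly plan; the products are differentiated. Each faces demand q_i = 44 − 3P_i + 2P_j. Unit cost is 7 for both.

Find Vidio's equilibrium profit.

256.6875

Vidio's profit: π = (P_{Vidio} − 7)(44 − 3P_{Vidio} + 2P_{Streamly}).
∂π/∂P_{Vidio} = 65 − 6P_{Vidio} + 2P_{Streamly} = 0 ⇒ P_{Vidio} = 65/6 + (1/3)P_{Streamly}.
Setting P_{Vidio} = P_{Streamly} in the reaction function: P_{Vidio} = 65/6 + (1/3)P_{Vidio}, so P_{Vidio} = (65/6) / (2/3) = 16.25.
q_{Vidio} = 44 − 3·16.25 + 2·16.25 = 27.75.
Profit = (16.25 − 7)·27.75 = 256.6875.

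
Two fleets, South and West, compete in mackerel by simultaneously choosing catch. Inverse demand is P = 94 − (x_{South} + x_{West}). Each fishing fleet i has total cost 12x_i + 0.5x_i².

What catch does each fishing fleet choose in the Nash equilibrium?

20.5

Fishing fleet South's profit: π = x_{South}(94 − (x_{South} + x_{West})) − 12x_{South} − 0.5x_{South}².
∂π/∂x_{South} = 82 − 3x_{South} − x_{West} = 0, so x_{South} = 82/3 − (1/3)x_{West}.
The game is symmetric, so in equilibrium x_{West} = x_{South}: the reaction function gives (4/3)x_{South} = 82/3, hence x_{South} = 20.5.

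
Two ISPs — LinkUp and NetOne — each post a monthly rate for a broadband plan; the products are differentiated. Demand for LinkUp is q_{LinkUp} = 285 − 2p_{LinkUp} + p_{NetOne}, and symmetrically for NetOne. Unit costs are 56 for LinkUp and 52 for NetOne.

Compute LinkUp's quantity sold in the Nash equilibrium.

151.6

LinkUp's profit: π = (p_{LinkUp} − 56)(285 − 2p_{LinkUp} + p_{NetOne}).
∂π/∂p_{LinkUp} = 397 − 4p_{LinkUp} + p_{NetOne} = 0 ⇒ p_{LinkUp} = 99.25 + 0.25p_{NetOne}.
Similarly p_{NetOne} = 97.25 + 0.25p_{LinkUp}.
Substituting the second reaction function into the first: p_{LinkUp} = 99.25 + 0.25(97.25 + 0.25p_{LinkUp}), which gives 0.9375p_{LinkUp} = 123.5625 ⇒ p_{LinkUp} = 131.8.
Then p_{NetOne} = 97.25 + 0.25·131.8 = 130.2.
q_{LinkUp} = 285 − 2·131.8 + 130.2 = 151.6.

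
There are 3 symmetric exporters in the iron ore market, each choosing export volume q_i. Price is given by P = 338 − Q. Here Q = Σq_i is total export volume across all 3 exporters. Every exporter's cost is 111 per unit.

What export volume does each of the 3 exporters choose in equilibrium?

A representative exporter's profit is π_i = q_i(338 − Q) − 111q_i, with Q = q_i + Σ_{j≠i} q_j.
First-order condition: 227 − 2q_i − Σ_{j≠i} q_j = 0.
Imposing symmetry (q_j = q for all j) turns Σ_{j≠i} q_j into 2q, so 227 = 4q and q = 56.75.

56.75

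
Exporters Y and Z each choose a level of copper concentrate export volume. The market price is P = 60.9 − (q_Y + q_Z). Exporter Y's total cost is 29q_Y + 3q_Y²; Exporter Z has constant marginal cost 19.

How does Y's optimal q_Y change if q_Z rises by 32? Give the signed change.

Exporter Y's profit: π = q_Y(60.9 − (q_Y + q_Z)) − 29q_Y − 3q_Y².
∂π/∂q_Y = 31.9 − 8q_Y − q_Z = 0, so q_Y = 3.9875 − 0.125q_Z.
The reaction-function slope is −0.125, so a 32-unit rise in q_Z moves q_Y by −0.125 × 32 = −4. Y's best response falls — the actions are strategic substitutes.

-4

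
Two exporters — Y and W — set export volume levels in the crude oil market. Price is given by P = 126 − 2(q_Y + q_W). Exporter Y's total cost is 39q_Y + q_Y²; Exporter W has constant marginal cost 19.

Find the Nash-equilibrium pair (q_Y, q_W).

Exporter Y's profit: π = q_Y(126 − 2(q_Y + q_W)) − 39q_Y − q_Y².
∂π/∂q_Y = 87 − 6q_Y − 2q_W = 0, so q_Y = 14.5 − (1/3)q_W.
For W: ∂π/∂q_W = 107 − 4q_W − 2q_Y = 0 ⇒ q_W = 26.75 − 0.5q_Y.
Plugging q_W into Y's best response: q_Y = 14.5 − (1/3)(26.75 − 0.5q_Y) ⇒ (5/6)q_Y = 67/12, so q_Y = 6.7.
Then q_W = 26.75 − 0.5·6.7 = 23.4.

6.7, 23.4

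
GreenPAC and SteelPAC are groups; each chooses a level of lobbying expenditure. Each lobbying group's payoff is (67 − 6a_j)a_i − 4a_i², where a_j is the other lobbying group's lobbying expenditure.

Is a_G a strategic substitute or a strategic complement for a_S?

GreenPAC's payoff is (67 − 6a_S)a_G − 4a_G².
∂π/∂a_G = 67 − 6a_S − 8a_G = 0, so a_G = 8.375 − 0.75a_S.
The best-response slope da_G/da_S = −0.75 < 0: the reaction function is downward-sloping, so the choices are strategic substitutes.

strategic substitutes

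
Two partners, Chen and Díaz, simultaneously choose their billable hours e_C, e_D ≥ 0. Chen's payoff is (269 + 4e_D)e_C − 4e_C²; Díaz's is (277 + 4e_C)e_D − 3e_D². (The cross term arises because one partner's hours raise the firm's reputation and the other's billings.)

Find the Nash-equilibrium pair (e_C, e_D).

Expanding Chen's payoff: 269e_C + 4e_De_C − 4e_C².
∂π/∂e_C = 269 + 4e_D − 8e_C = 0, so e_C = 33.625 + 0.5e_D.
Likewise for Díaz: e_D = 277/6 + (2/3)e_C.
Substituting the second reaction function into the first: e_C = 33.625 + 0.5(277/6 + (2/3)e_C), which gives (2/3)e_C = 1361/24 ⇒ e_C = 85.0625.
Then e_D = 277/6 + (2/3)·85.0625 = 102.875.

85.0625, 102.875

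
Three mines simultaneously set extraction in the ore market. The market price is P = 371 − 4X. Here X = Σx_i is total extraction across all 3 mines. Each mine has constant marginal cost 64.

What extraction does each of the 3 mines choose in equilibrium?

A representative mine's profit is π_i = x_i(371 − 4X) − 64x_i, with X = x_i + Σ_{j≠i} x_j.
First-order condition: 307 − 8x_i − 4Σ_{j≠i} x_j = 0.
In a symmetric equilibrium every mine chooses the same x, so Σ_{j≠i} x_j = 2x. The condition becomes 307 − 16x = 0, giving x = 307/16 = 19.1875.

19.1875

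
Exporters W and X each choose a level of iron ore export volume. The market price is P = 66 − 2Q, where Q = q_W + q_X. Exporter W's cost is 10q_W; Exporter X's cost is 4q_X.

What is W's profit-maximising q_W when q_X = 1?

13.5

Exporter W's profit: π = q_W(66 − 2(q_W + q_X)) − 10q_W.
∂π/∂q_W = 56 − 4q_W − 2q_X = 0, so q_W = 14 − 0.5q_X.
At q_X = 1: q_W = 14 − 0.5·1 = 13.5.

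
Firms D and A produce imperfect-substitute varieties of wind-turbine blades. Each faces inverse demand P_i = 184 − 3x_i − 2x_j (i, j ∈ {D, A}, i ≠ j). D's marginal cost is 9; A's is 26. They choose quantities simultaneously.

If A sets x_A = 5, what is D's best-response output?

Firm D's profit: π = x_D(184 − 3x_D − 2x_A) − 9x_D.
∂π/∂x_D = 175 − 6x_D − 2x_A = 0 ⇒ x_D = 175/6 − (1/3)x_A.
At x_A = 5: x_D = 175/6 − (1/3)·5 = 27.5.

27.5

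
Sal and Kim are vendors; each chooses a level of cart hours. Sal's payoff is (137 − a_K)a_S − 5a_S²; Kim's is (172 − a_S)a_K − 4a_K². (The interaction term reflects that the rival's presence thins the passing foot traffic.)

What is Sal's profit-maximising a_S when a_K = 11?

12.6

Expanding Sal's payoff: 137a_S − a_Ka_S − 5a_S².
∂π/∂a_S = 137 − a_K − 10a_S = 0, so a_S = 13.7 − 0.1a_K.
At a_K = 11: a_S = 13.7 − 0.1·11 = 12.6.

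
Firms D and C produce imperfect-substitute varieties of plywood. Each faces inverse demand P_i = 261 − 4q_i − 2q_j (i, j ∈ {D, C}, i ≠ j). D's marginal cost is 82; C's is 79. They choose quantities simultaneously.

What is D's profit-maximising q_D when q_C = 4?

21.375

Firm D's profit: π = q_D(261 − 4q_D − 2q_C) − 82q_D.
∂π/∂q_D = 179 − 8q_D − 2q_C = 0 ⇒ q_D = 22.375 − 0.25q_C.
At q_C = 4: q_D = 22.375 − 0.25·4 = 21.375.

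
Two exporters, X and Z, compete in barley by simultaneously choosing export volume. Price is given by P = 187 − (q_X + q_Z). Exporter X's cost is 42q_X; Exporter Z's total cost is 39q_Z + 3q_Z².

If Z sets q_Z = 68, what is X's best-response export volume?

Exporter X's profit: π = q_X(187 − (q_X + q_Z)) − 42q_X.
∂π/∂q_X = 145 − 2q_X − q_Z = 0, so q_X = 72.5 − 0.5q_Z.
At q_Z = 68: q_X = 72.5 − 0.5·68 = 38.5.

38.5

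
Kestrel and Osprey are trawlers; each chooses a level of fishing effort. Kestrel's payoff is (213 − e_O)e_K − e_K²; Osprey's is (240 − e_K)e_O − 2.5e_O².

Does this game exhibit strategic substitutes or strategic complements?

Expanding Kestrel's payoff: 213e_K − e_Oe_K − e_K².
∂π/∂e_K = 213 − e_O − 2e_K = 0, so e_K = 106.5 − 0.5e_O.
The best-response slope de_K/de_O = −0.5 < 0: the reaction function is downward-sloping, so the choices are strategic substitutes.

strategic substitutes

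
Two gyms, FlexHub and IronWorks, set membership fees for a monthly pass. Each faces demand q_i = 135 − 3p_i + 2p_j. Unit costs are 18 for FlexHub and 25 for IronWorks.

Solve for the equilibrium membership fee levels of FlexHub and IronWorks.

FlexHub's profit: π = (p_{FlexHub} − 18)(135 − 3p_{FlexHub} + 2p_{IronWorks}).
∂π/∂p_{FlexHub} = 189 − 6p_{FlexHub} + 2p_{IronWorks} = 0 ⇒ p_{FlexHub} = 31.5 + (1/3)p_{IronWorks}.
Similarly p_{IronWorks} = 35 + (1/3)p_{FlexHub}.
Substituting the second reaction function into the first: p_{FlexHub} = 31.5 + (1/3)(35 + (1/3)p_{FlexHub}), which gives (8/9)p_{FlexHub} = 259/6 ⇒ p_{FlexHub} = 48.5625.
Then p_{IronWorks} = 35 + (1/3)·48.5625 = 51.1875.

48.5625, 51.1875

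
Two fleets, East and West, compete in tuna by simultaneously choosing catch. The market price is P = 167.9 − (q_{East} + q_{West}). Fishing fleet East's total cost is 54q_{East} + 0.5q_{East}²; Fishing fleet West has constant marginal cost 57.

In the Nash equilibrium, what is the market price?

100.76

Fishing fleet East's profit: π = q_{East}(167.9 − (q_{East} + q_{West})) − 54q_{East} − 0.5q_{East}².
∂π/∂q_{East} = 113.9 − 3q_{East} − q_{West} = 0, so q_{East} = 1139/30 − (1/3)q_{West}.
For West: ∂π/∂q_{West} = 110.9 − 2q_{West} − q_{East} = 0 ⇒ q_{West} = 55.45 − 0.5q_{East}.
Solving the two reaction functions simultaneously: (1 − (−1/3)(−0.5))q_{East} = 1139/30 − (1/3)·55.45, so (5/6)q_{East} = 1169/60 and q_{East} = 23.38.
Then q_{West} = 55.45 − 0.5·23.38 = 43.76.
Equilibrium price: P = 167.9 − 67.14 = 100.76.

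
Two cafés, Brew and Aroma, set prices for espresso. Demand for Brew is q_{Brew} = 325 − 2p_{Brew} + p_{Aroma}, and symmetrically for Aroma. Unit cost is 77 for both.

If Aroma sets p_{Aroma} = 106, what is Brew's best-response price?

146.25

Brew's profit: π = (p_{Brew} − 77)(325 − 2p_{Brew} + p_{Aroma}).
∂π/∂p_{Brew} = 479 − 4p_{Brew} + p_{Aroma} = 0 ⇒ p_{Brew} = 119.75 + 0.25p_{Aroma}.
At p_{Aroma} = 106: p_{Brew} = 119.75 + 0.25·106 = 146.25.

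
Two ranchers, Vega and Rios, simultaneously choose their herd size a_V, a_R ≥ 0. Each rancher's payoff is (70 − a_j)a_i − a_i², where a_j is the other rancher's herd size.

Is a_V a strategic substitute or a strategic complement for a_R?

Vega's payoff is (70 − a_R)a_V − a_V².
∂π/∂a_V = 70 − a_R − 2a_V = 0, so a_V = 35 − 0.5a_R.
The best-response slope da_V/da_R = −0.5 < 0: the reaction function is downward-sloping, so the choices are strategic substitutes.

strategic substitutes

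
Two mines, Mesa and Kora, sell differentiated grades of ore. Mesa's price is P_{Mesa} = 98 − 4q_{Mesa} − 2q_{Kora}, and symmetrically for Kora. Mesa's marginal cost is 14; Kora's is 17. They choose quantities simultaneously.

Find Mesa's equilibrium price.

48

Mine Mesa's profit: π = q_{Mesa}(98 − 4q_{Mesa} − 2q_{Kora}) − 14q_{Mesa}.
∂π/∂q_{Mesa} = 84 − 8q_{Mesa} − 2q_{Kora} = 0 ⇒ q_{Mesa} = 10.5 − 0.25q_{Kora}.
Similarly q_{Kora} = 10.125 − 0.25q_{Mesa}.
Substituting the second reaction function into the first: q_{Mesa} = 10.5 − 0.25(10.125 − 0.25q_{Mesa}), which gives 0.9375q_{Mesa} = 255/32 ⇒ q_{Mesa} = 8.5.
Then q_{Kora} = 10.125 − 0.25·8.5 = 8.
P_{Mesa} = 98 − 4·8.5 − 2·8 = 48.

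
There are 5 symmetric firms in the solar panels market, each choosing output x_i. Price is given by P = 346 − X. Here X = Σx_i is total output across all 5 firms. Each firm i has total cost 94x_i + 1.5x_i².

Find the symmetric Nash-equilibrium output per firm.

A representative firm's profit is π_i = x_i(346 − X) − 94x_i − 1.5x_i², with X = x_i + Σ_{j≠i} x_j.
First-order condition: 252 − 5x_i − Σ_{j≠i} x_j = 0.
In a symmetric equilibrium every firm chooses the same x, so Σ_{j≠i} x_j = 4x. The condition becomes 252 − 9x = 0, giving x = 252/9 = 28.

28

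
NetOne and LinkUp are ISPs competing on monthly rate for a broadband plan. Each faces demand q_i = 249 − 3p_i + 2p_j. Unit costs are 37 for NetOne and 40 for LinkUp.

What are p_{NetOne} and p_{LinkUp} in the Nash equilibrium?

90.5625, 91.6875

NetOne's profit: π = (p_{NetOne} − 37)(249 − 3p_{NetOne} + 2p_{LinkUp}).
∂π/∂p_{NetOne} = 360 − 6p_{NetOne} + 2p_{LinkUp} = 0 ⇒ p_{NetOne} = 60 + (1/3)p_{LinkUp}.
Similarly p_{LinkUp} = 61.5 + (1/3)p_{NetOne}.
Solving the two reaction functions simultaneously: (1 − (1/3)(1/3))p_{NetOne} = 60 + (1/3)·61.5, so (8/9)p_{NetOne} = 80.5 and p_{NetOne} = 90.5625.
Then p_{LinkUp} = 61.5 + (1/3)·90.5625 = 91.6875.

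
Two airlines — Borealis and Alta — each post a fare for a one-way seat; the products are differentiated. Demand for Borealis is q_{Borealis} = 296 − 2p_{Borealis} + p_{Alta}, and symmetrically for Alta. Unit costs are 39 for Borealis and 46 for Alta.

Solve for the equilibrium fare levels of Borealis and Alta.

125.6, 128.4

Borealis's profit: π = (p_{Borealis} − 39)(296 − 2p_{Borealis} + p_{Alta}).
∂π/∂p_{Borealis} = 374 − 4p_{Borealis} + p_{Alta} = 0 ⇒ p_{Borealis} = 93.5 + 0.25p_{Alta}.
Similarly p_{Alta} = 97 + 0.25p_{Borealis}.
Substituting the second reaction function into the first: p_{Borealis} = 93.5 + 0.25(97 + 0.25p_{Borealis}), which gives 0.9375p_{Borealis} = 117.75 ⇒ p_{Borealis} = 125.6.
Then p_{Alta} = 97 + 0.25·125.6 = 128.4.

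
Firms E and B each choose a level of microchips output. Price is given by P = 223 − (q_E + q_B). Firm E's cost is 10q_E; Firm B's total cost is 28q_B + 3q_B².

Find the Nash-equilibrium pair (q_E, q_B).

Firm E's profit: π = q_E(223 − (q_E + q_B)) − 10q_E.
∂π/∂q_E = 213 − 2q_E − q_B = 0, so q_E = 106.5 − 0.5q_B.
For B: ∂π/∂q_B = 195 − 8q_B − q_E = 0 ⇒ q_B = 24.375 − 0.125q_E.
Solving the two reaction functions simultaneously: (1 − (−0.5)(−0.125))q_E = 106.5 − 0.5·24.375, so 0.9375q_E = 94.3125 and q_E = 100.6.
Then q_B = 24.375 − 0.125·100.6 = 11.8.

100.6, 11.8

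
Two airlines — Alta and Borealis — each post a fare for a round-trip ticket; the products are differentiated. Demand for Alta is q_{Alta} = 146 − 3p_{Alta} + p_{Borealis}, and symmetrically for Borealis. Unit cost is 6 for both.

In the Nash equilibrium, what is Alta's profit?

Alta's profit: π = (p_{Alta} − 6)(146 − 3p_{Alta} + p_{Borealis}).
∂π/∂p_{Alta} = 164 − 6p_{Alta} + p_{Borealis} = 0 ⇒ p_{Alta} = 82/3 + (1/6)p_{Borealis}.
By symmetry p_{Borealis} = p_{Alta}; substituting into the reaction function, (5/6)p_{Alta} = 82/3 and p_{Alta} = 32.8.
q_{Alta} = 146 − 3·32.8 + 32.8 = 80.4.
Profit = (32.8 − 6)·80.4 = 2154.72.

2154.72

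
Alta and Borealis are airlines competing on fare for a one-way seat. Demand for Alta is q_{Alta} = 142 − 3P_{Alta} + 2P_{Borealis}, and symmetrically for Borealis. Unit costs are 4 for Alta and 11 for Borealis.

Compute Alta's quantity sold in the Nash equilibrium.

107.4375

Alta's profit: π = (P_{Alta} − 4)(142 − 3P_{Alta} + 2P_{Borealis}).
∂π/∂P_{Alta} = 154 − 6P_{Alta} + 2P_{Borealis} = 0 ⇒ P_{Alta} = 77/3 + (1/3)P_{Borealis}.
Similarly P_{Borealis} = 175/6 + (1/3)P_{Alta}.
Substituting the second reaction function into the first: P_{Alta} = 77/3 + (1/3)(175/6 + (1/3)P_{Alta}), which gives (8/9)P_{Alta} = 637/18 ⇒ P_{Alta} = 39.8125.
Then P_{Borealis} = 175/6 + (1/3)·39.8125 = 42.4375.
q_{Alta} = 142 − 3·39.8125 + 2·42.4375 = 107.4375.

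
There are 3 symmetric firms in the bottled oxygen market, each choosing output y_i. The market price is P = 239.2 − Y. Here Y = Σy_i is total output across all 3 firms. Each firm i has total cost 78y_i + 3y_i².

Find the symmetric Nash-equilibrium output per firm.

A representative firm's profit is π_i = y_i(239.2 − Y) − 78y_i − 3y_i², with Y = y_i + Σ_{j≠i} y_j.
First-order condition: 161.2 − 8y_i − Σ_{j≠i} y_j = 0.
In a symmetric equilibrium every firm chooses the same y, so Σ_{j≠i} y_j = 2y. The condition becomes 161.2 − 10y = 0, giving y = 161.2/10 = 16.12.

16.12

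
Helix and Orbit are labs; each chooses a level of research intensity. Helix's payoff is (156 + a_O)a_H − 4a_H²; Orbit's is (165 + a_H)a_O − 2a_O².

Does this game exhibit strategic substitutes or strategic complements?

strategic complements

Expanding Helix's payoff: 156a_H + a_Oa_H − 4a_H².
∂π/∂a_H = 156 + a_O − 8a_H = 0, so a_H = 19.5 + 0.125a_O.
The best-response slope da_H/da_O = 0.125 > 0: the reaction function is upward-sloping, so the choices are strategic complements.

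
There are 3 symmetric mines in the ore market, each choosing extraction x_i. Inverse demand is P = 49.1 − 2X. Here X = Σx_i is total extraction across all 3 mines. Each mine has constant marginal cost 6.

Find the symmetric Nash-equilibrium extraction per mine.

A representative mine's profit is π_i = x_i(49.1 − 2X) − 6x_i, with X = x_i + Σ_{j≠i} x_j.
First-order condition: 43.1 − 4x_i − 2Σ_{j≠i} x_j = 0.
In a symmetric equilibrium every mine chooses the same x, so Σ_{j≠i} x_j = 2x. The condition becomes 43.1 − 8x = 0, giving x = 43.1/8 = 5.3875.

5.3875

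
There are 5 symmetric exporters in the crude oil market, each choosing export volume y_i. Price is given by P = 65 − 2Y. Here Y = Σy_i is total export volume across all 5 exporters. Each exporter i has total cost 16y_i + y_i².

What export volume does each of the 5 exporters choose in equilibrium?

3.5

A representative exporter's profit is π_i = y_i(65 − 2Y) − 16y_i − y_i², with Y = y_i + Σ_{j≠i} y_j.
First-order condition: 49 − 6y_i − 2Σ_{j≠i} y_j = 0.
In a symmetric equilibrium every exporter chooses the same y, so Σ_{j≠i} y_j = 4y. The condition becomes 49 − 14y = 0, giving y = 49/14 = 3.5.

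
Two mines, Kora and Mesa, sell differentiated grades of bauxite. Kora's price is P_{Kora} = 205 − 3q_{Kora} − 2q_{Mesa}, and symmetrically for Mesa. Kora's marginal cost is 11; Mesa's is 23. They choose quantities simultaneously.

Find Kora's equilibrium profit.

1875

Mine Kora's profit: π = q_{Kora}(205 − 3q_{Kora} − 2q_{Mesa}) − 11q_{Kora}.
∂π/∂q_{Kora} = 194 − 6q_{Kora} − 2q_{Mesa} = 0 ⇒ q_{Kora} = 97/3 − (1/3)q_{Mesa}.
Similarly q_{Mesa} = 91/3 − (1/3)q_{Kora}.
Solving the two reaction functions simultaneously: (1 − (−1/3)(−1/3))q_{Kora} = 97/3 − (1/3)·(91/3), so (8/9)q_{Kora} = 200/9 and q_{Kora} = 25.
Then q_{Mesa} = 91/3 − (1/3)·25 = 22.
P_{Kora} = 205 − 3·25 − 2·22 = 86.
Profit = (86 − 11)·25 = 1875.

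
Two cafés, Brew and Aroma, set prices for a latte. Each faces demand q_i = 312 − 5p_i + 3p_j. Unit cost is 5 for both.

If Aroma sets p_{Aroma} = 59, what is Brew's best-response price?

51.4

Brew's profit: π = (p_{Brew} − 5)(312 − 5p_{Brew} + 3p_{Aroma}).
∂π/∂p_{Brew} = 337 − 10p_{Brew} + 3p_{Aroma} = 0 ⇒ p_{Brew} = 33.7 + 0.3p_{Aroma}.
At p_{Aroma} = 59: p_{Brew} = 33.7 + 0.3·59 = 51.4.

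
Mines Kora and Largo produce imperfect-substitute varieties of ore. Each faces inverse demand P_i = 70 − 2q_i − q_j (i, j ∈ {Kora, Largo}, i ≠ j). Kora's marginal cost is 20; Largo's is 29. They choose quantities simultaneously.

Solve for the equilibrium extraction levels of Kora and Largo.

Mine Kora's profit: π = q_{Kora}(70 − 2q_{Kora} − q_{Largo}) − 20q_{Kora}.
∂π/∂q_{Kora} = 50 − 4q_{Kora} − q_{Largo} = 0 ⇒ q_{Kora} = 12.5 − 0.25q_{Largo}.
Similarly q_{Largo} = 10.25 − 0.25q_{Kora}.
Substituting the second reaction function into the first: q_{Kora} = 12.5 − 0.25(10.25 − 0.25q_{Kora}), which gives 0.9375q_{Kora} = 9.9375 ⇒ q_{Kora} = 10.6.
Then q_{Largo} = 10.25 − 0.25·10.6 = 7.6.

10.6, 7.6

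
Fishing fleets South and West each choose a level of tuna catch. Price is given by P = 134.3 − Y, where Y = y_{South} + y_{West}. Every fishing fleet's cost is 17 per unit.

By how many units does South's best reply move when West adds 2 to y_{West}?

Fishing fleet South's profit: π = y_{South}(134.3 − (y_{South} + y_{West})) − 17y_{South}.
∂π/∂y_{South} = 117.3 − 2y_{South} − y_{West} = 0, so y_{South} = 58.65 − 0.5y_{West}.
The reaction-function slope is −0.5, so a 2-unit rise in y_{West} moves y_{South} by −0.5 × 2 = −1. South's best response falls — the actions are strategic substitutes.

-1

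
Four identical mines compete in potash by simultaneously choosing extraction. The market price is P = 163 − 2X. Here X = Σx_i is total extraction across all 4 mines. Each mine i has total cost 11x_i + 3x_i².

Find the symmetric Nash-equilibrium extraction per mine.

9.5

A representative mine's profit is π_i = x_i(163 − 2X) − 11x_i − 3x_i², with X = x_i + Σ_{j≠i} x_j.
First-order condition: 152 − 10x_i − 2Σ_{j≠i} x_j = 0.
Imposing symmetry (x_j = x for all j) turns Σ_{j≠i} x_j into 3x, so 152 = 16x and x = 9.5.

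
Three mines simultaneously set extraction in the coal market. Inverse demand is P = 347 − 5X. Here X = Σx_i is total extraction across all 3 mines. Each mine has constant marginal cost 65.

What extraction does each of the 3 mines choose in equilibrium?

A representative mine's profit is π_i = x_i(347 − 5X) − 65x_i, with X = x_i + Σ_{j≠i} x_j.
First-order condition: 282 − 10x_i − 5Σ_{j≠i} x_j = 0.
Imposing symmetry (x_j = x for all j) turns Σ_{j≠i} x_j into 2x, so 282 = 20x and x = 14.1.

14.1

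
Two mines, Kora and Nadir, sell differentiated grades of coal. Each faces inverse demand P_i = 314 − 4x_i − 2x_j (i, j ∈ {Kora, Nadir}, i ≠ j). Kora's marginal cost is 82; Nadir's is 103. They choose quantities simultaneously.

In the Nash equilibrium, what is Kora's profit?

2284.84

Mine Kora's profit: π = x_{Kora}(314 − 4x_{Kora} − 2x_{Nadir}) − 82x_{Kora}.
∂π/∂x_{Kora} = 232 − 8x_{Kora} − 2x_{Nadir} = 0 ⇒ x_{Kora} = 29 − 0.25x_{Nadir}.
Similarly x_{Nadir} = 26.375 − 0.25x_{Kora}.
Substituting the second reaction function into the first: x_{Kora} = 29 − 0.25(26.375 − 0.25x_{Kora}), which gives 0.9375x_{Kora} = 717/32 ⇒ x_{Kora} = 23.9.
Then x_{Nadir} = 26.375 − 0.25·23.9 = 20.4.
P_{Kora} = 314 − 4·23.9 − 2·20.4 = 177.6.
Profit = (177.6 − 82)·23.9 = 2284.84.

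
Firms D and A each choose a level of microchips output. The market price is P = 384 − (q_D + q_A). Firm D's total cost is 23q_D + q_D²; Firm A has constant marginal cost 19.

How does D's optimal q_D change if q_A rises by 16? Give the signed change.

Firm D's profit: π = q_D(384 − (q_D + q_A)) − 23q_D − q_D².
∂π/∂q_D = 361 − 4q_D − q_A = 0, so q_D = 90.25 − 0.25q_A.
The reaction-function slope is −0.25, so a 16-unit rise in q_A moves q_D by −0.25 × 16 = −4. D's best response falls — the actions are strategic substitutes.

-4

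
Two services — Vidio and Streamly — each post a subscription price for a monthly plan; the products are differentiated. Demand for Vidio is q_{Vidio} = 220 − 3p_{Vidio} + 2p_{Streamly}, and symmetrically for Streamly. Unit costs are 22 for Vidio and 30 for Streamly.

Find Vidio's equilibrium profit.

7803

Vidio's profit: π = (p_{Vidio} − 22)(220 − 3p_{Vidio} + 2p_{Streamly}).
∂π/∂p_{Vidio} = 286 − 6p_{Vidio} + 2p_{Streamly} = 0 ⇒ p_{Vidio} = 143/3 + (1/3)p_{Streamly}.
Similarly p_{Streamly} = 155/3 + (1/3)p_{Vidio}.
Substituting the second reaction function into the first: p_{Vidio} = 143/3 + (1/3)(155/3 + (1/3)p_{Vidio}), which gives (8/9)p_{Vidio} = 584/9 ⇒ p_{Vidio} = 73.
Then p_{Streamly} = 155/3 + (1/3)·73 = 76.
q_{Vidio} = 220 − 3·73 + 2·76 = 153.
Profit = (73 − 22)·153 = 7803.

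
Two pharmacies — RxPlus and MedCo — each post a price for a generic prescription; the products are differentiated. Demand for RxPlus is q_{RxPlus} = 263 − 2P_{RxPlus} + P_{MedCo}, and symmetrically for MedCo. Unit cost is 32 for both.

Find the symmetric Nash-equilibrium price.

RxPlus's profit: π = (P_{RxPlus} − 32)(263 − 2P_{RxPlus} + P_{MedCo}).
∂π/∂P_{RxPlus} = 327 − 4P_{RxPlus} + P_{MedCo} = 0 ⇒ P_{RxPlus} = 81.75 + 0.25P_{MedCo}.
The game is symmetric, so in equilibrium P_{MedCo} = P_{RxPlus}: the reaction function gives 0.75P_{RxPlus} = 81.75, hence P_{RxPlus} = 109.

109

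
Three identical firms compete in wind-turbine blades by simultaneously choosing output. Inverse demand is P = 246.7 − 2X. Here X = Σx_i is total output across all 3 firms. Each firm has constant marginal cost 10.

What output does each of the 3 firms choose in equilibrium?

A representative firm's profit is π_i = x_i(246.7 − 2X) − 10x_i, with X = x_i + Σ_{j≠i} x_j.
First-order condition: 236.7 − 4x_i − 2Σ_{j≠i} x_j = 0.
With identical firms, set every x_j = x: then 236.7 − 4x − 4x = 0, i.e. x = 236.7/8 = 29.5875.

29.5875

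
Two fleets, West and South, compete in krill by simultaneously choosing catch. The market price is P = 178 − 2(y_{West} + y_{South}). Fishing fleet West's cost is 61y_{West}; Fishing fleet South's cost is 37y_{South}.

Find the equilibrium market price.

92

Fishing fleet West's profit: π = y_{West}(178 − 2(y_{West} + y_{South})) − 61y_{West}.
∂π/∂y_{West} = 117 − 4y_{West} − 2y_{South} = 0, so y_{West} = 29.25 − 0.5y_{South}.
By the same steps for South: y_{South} = 35.25 − 0.5y_{West}.
Plugging y_{South} into West's best response: y_{West} = 29.25 − 0.5(35.25 − 0.5y_{West}) ⇒ 0.75y_{West} = 11.625, so y_{West} = 15.5.
Then y_{South} = 35.25 − 0.5·15.5 = 27.5.
Equilibrium price: P = 178 − 2·43 = 92.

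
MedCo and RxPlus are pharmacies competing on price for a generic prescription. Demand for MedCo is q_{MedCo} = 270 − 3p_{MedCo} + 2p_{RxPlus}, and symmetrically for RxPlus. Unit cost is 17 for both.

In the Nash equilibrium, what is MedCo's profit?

MedCo's profit: π = (p_{MedCo} − 17)(270 − 3p_{MedCo} + 2p_{RxPlus}).
∂π/∂p_{MedCo} = 321 − 6p_{MedCo} + 2p_{RxPlus} = 0 ⇒ p_{MedCo} = 53.5 + (1/3)p_{RxPlus}.
Setting p_{MedCo} = p_{RxPlus} in the reaction function: p_{MedCo} = 53.5 + (1/3)p_{MedCo}, so p_{MedCo} = 53.5 / (2/3) = 80.25.
q_{MedCo} = 270 − 3·80.25 + 2·80.25 = 189.75.
Profit = (80.25 − 17)·189.75 = 12001.6875.

12001.6875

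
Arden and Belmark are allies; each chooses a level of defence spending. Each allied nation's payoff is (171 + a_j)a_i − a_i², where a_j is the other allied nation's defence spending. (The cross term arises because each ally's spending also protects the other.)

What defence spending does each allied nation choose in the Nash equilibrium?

Arden's payoff is (171 + a_B)a_A − a_A².
∂π/∂a_A = 171 + a_B − 2a_A = 0, so a_A = 85.5 + 0.5a_B.
The game is symmetric, so in equilibrium a_B = a_A: the reaction function gives 0.5a_A = 85.5, hence a_A = 171.

171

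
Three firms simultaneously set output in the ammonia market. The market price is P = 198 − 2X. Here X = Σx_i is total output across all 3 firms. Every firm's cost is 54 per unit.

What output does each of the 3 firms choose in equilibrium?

18

A representative firm's profit is π_i = x_i(198 − 2X) − 54x_i, with X = x_i + Σ_{j≠i} x_j.
First-order condition: 144 − 4x_i − 2Σ_{j≠i} x_j = 0.
In a symmetric equilibrium every firm chooses the same x, so Σ_{j≠i} x_j = 2x. The condition becomes 144 − 8x = 0, giving x = 144/8 = 18.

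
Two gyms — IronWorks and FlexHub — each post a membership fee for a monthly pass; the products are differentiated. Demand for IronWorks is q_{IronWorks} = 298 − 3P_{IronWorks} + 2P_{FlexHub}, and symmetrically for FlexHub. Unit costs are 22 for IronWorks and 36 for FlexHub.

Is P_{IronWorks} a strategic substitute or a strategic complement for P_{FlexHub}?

strategic complements

IronWorks's profit: π = (P_{IronWorks} − 22)(298 − 3P_{IronWorks} + 2P_{FlexHub}).
∂π/∂P_{IronWorks} = 364 − 6P_{IronWorks} + 2P_{FlexHub} = 0 ⇒ P_{IronWorks} = 182/3 + (1/3)P_{FlexHub}.
The best-response slope dP_{IronWorks}/dP_{FlexHub} = 1/3 > 0: the reaction function is upward-sloping, so the choices are strategic complements.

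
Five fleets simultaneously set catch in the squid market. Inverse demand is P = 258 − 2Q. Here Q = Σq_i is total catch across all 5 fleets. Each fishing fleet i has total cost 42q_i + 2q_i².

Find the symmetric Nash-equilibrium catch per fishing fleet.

13.5

A representative fishing fleet's profit is π_i = q_i(258 − 2Q) − 42q_i − 2q_i², with Q = q_i + Σ_{j≠i} q_j.
First-order condition: 216 − 8q_i − 2Σ_{j≠i} q_j = 0.
Imposing symmetry (q_j = q for all j) turns Σ_{j≠i} q_j into 4q, so 216 = 16q and q = 13.5.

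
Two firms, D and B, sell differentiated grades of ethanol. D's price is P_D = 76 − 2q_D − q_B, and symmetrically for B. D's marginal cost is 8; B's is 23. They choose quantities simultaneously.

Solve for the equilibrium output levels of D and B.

Firm D's profit: π = q_D(76 − 2q_D − q_B) − 8q_D.
∂π/∂q_D = 68 − 4q_D − q_B = 0 ⇒ q_D = 17 − 0.25q_B.
Similarly q_B = 13.25 − 0.25q_D.
Solving the two reaction functions simultaneously: (1 − (−0.25)(−0.25))q_D = 17 − 0.25·13.25, so 0.9375q_D = 13.6875 and q_D = 14.6.
Then q_B = 13.25 − 0.25·14.6 = 9.6.

14.6, 9.6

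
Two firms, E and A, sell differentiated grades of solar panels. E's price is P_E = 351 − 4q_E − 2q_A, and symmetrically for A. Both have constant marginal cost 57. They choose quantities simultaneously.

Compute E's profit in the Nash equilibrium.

3457.44

Firm E's profit: π = q_E(351 − 4q_E − 2q_A) − 57q_E.
∂π/∂q_E = 294 − 8q_E − 2q_A = 0 ⇒ q_E = 36.75 − 0.25q_A.
Setting q_E = q_A in the reaction function: q_E = 36.75 − 0.25q_E, so q_E = 36.75 / 1.25 = 29.4.
P_E = 351 − 4·29.4 − 2·29.4 = 174.6.
Profit = (174.6 − 57)·29.4 = 3457.44.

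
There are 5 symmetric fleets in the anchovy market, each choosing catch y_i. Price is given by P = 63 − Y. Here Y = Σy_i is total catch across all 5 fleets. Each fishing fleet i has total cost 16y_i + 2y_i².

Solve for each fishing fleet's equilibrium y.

4.7

A representative fishing fleet's profit is π_i = y_i(63 − Y) − 16y_i − 2y_i², with Y = y_i + Σ_{j≠i} y_j.
First-order condition: 47 − 6y_i − Σ_{j≠i} y_j = 0.
In a symmetric equilibrium every fishing fleet chooses the same y, so Σ_{j≠i} y_j = 4y. The condition becomes 47 − 10y = 0, giving y = 47/10 = 4.7.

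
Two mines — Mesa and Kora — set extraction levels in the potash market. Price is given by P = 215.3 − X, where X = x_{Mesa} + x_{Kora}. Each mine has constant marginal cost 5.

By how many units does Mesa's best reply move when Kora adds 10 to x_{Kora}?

Mine Mesa's profit: π = x_{Mesa}(215.3 − (x_{Mesa} + x_{Kora})) − 5x_{Mesa}.
∂π/∂x_{Mesa} = 210.3 − 2x_{Mesa} − x_{Kora} = 0, so x_{Mesa} = 105.15 − 0.5x_{Kora}.
The reaction-function slope is −0.5, so a 10-unit rise in x_{Kora} moves x_{Mesa} by −0.5 × 10 = −5. Mesa's best response falls — the actions are strategic substitutes.

-5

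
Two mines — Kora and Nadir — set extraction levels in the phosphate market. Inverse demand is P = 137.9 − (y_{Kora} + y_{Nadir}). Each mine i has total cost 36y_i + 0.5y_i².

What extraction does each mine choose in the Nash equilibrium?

25.475

Mine Kora's profit: π = y_{Kora}(137.9 − (y_{Kora} + y_{Nadir})) − 36y_{Kora} − 0.5y_{Kora}².
∂π/∂y_{Kora} = 101.9 − 3y_{Kora} − y_{Nadir} = 0, so y_{Kora} = 1019/30 − (1/3)y_{Nadir}.
By symmetry y_{Nadir} = y_{Kora}; substituting into the reaction function, (4/3)y_{Kora} = 1019/30 and y_{Kora} = 25.475.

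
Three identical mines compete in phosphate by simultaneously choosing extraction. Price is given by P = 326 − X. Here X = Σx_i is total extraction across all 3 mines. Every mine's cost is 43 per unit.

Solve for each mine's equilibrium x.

A representative mine's profit is π_i = x_i(326 − X) − 43x_i, with X = x_i + Σ_{j≠i} x_j.
First-order condition: 283 − 2x_i − Σ_{j≠i} x_j = 0.
In a symmetric equilibrium every mine chooses the same x, so Σ_{j≠i} x_j = 2x. The condition becomes 283 − 4x = 0, giving x = 283/4 = 70.75.

70.75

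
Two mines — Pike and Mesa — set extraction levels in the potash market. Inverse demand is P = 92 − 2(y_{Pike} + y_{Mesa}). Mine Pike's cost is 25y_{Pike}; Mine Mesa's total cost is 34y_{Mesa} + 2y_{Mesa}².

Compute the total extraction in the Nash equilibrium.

18.5

Mine Pike's profit: π = y_{Pike}(92 − 2(y_{Pike} + y_{Mesa})) − 25y_{Pike}.
∂π/∂y_{Pike} = 67 − 4y_{Pike} − 2y_{Mesa} = 0, so y_{Pike} = 16.75 − 0.5y_{Mesa}.
For Mesa: ∂π/∂y_{Mesa} = 58 − 8y_{Mesa} − 2y_{Pike} = 0 ⇒ y_{Mesa} = 7.25 − 0.25y_{Pike}.
Plugging y_{Mesa} into Pike's best response: y_{Pike} = 16.75 − 0.5(7.25 − 0.25y_{Pike}) ⇒ 0.875y_{Pike} = 13.125, so y_{Pike} = 15.
Then y_{Mesa} = 7.25 − 0.25·15 = 3.5.
Total extraction: 15 + 3.5 = 18.5.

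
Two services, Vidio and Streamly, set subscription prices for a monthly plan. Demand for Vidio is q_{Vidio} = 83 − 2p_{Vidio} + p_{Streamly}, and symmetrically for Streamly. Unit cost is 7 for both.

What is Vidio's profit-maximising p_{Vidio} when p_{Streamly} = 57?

Vidio's profit: π = (p_{Vidio} − 7)(83 − 2p_{Vidio} + p_{Streamly}).
∂π/∂p_{Vidio} = 97 − 4p_{Vidio} + p_{Streamly} = 0 ⇒ p_{Vidio} = 24.25 + 0.25p_{Streamly}.
At p_{Streamly} = 57: p_{Vidio} = 24.25 + 0.25·57 = 38.5.

38.5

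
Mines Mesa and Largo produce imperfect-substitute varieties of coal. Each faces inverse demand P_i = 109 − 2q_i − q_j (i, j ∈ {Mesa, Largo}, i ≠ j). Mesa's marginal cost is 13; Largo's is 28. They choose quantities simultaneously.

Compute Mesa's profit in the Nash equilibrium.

Mine Mesa's profit: π = q_{Mesa}(109 − 2q_{Mesa} − q_{Largo}) − 13q_{Mesa}.
∂π/∂q_{Mesa} = 96 − 4q_{Mesa} − q_{Largo} = 0 ⇒ q_{Mesa} = 24 − 0.25q_{Largo}.
Similarly q_{Largo} = 20.25 − 0.25q_{Mesa}.
Plugging q_{Largo} into Mesa's best response: q_{Mesa} = 24 − 0.25(20.25 − 0.25q_{Mesa}) ⇒ 0.9375q_{Mesa} = 18.9375, so q_{Mesa} = 20.2.
Then q_{Largo} = 20.25 − 0.25·20.2 = 15.2.
P_{Mesa} = 109 − 2·20.2 − 15.2 = 53.4.
Profit = (53.4 − 13)·20.2 = 816.08.

816.08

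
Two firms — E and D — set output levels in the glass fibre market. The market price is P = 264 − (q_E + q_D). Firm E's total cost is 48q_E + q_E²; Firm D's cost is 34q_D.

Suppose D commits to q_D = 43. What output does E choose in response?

43.25

Firm E's profit: π = q_E(264 − (q_E + q_D)) − 48q_E − q_E².
∂π/∂q_E = 216 − 4q_E − q_D = 0, so q_E = 54 − 0.25q_D.
At q_D = 43: q_E = 54 − 0.25·43 = 43.25.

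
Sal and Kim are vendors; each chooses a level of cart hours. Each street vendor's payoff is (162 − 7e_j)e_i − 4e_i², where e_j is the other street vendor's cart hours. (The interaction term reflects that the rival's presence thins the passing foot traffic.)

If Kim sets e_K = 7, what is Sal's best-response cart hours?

14.125

Sal's payoff is (162 − 7e_K)e_S − 4e_S².
∂π/∂e_S = 162 − 7e_K − 8e_S = 0, so e_S = 20.25 − 0.875e_K.
At e_K = 7: e_S = 20.25 − 0.875·7 = 14.125.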